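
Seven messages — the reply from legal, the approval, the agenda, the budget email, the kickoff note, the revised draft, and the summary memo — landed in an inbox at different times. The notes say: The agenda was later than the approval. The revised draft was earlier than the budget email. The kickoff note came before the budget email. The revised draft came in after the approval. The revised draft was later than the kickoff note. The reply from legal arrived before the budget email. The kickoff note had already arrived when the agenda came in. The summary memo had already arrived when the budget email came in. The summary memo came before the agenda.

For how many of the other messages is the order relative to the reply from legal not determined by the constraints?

Forced after the reply from legal: the budget email.
That leaves the agenda, the approval, the kickoff note, the revised draft, and the summary memo with no forced order relative to the reply from legal — 5.

5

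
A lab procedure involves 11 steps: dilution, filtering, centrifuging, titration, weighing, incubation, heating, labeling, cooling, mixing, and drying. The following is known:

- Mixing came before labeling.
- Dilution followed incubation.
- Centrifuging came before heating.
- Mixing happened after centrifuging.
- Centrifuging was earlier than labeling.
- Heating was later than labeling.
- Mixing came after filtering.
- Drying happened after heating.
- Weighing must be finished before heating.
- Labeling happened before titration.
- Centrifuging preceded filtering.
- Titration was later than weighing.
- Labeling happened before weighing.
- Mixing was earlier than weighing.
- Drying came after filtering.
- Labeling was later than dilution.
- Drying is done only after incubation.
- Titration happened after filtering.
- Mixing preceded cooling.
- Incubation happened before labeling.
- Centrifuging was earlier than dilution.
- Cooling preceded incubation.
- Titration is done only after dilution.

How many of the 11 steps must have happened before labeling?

Directly stated before labeling: centrifuging, dilution, incubation, and mixing.
Cooling reaches labeling via cooling → incubation → labeling.
Filtering reaches labeling via filtering → mixing → labeling.
No chain forces heating (or any of the others) ahead of labeling.
That's centrifuging, cooling, dilution, filtering, incubation, and mixing — 6 in all.

6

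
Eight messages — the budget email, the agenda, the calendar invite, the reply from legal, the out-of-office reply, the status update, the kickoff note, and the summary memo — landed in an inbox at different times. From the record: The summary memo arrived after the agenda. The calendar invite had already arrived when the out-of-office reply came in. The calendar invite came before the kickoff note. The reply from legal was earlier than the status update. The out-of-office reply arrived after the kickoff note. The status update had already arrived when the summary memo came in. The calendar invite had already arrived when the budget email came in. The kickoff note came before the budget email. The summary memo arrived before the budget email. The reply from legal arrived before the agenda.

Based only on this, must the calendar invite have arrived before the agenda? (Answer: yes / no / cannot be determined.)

cannot be determined

No chain of stated constraints runs from the calendar invite to the agenda, and none runs from the agenda to the calendar invite either.
So the relative order of the calendar invite and the agenda is not fixed by the given facts.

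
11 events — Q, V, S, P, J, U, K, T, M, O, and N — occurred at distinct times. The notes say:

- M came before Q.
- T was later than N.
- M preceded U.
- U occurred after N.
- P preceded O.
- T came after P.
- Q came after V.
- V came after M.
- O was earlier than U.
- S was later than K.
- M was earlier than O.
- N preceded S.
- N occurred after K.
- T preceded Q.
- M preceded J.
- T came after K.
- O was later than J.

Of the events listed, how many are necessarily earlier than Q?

6

Directly stated before Q: M, T, and V.
K reaches Q via K → T → Q.
N reaches Q via N → T → Q.
P reaches Q via P → T → Q.
No chain forces S (or any of the others) ahead of Q.
That's K, M, N, P, T, and V — 6 in all.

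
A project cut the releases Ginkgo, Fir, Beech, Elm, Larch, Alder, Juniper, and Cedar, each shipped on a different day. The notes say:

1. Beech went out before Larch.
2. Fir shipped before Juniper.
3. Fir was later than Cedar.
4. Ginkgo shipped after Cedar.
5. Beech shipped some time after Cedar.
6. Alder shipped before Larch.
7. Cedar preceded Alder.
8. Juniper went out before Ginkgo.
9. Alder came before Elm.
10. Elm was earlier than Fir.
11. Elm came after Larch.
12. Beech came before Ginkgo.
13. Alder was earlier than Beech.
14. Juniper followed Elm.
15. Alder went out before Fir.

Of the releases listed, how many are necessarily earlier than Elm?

Directly stated before Elm: Alder and Larch.
Beech reaches Elm via Beech → Larch → Elm.
Cedar reaches Elm via Cedar → Alder → Elm.
That's Alder, Beech, Cedar, and Larch — 4 in all.

4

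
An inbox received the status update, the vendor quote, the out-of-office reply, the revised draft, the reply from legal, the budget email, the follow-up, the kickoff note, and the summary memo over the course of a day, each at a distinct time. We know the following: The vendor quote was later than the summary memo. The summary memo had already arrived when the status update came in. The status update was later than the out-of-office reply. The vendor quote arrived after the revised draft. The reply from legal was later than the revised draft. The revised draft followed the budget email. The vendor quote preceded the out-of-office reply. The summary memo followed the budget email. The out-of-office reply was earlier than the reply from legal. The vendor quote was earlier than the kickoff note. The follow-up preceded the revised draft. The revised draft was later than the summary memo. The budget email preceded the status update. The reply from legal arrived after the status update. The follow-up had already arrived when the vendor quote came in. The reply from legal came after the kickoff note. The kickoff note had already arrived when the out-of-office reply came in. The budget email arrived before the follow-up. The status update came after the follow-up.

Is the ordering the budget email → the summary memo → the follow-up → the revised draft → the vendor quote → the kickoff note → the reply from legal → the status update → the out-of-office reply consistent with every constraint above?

no

The constraints require the out-of-office reply before the status update, but in the proposed sequence the status update appears ahead of the out-of-office reply. That one violation is enough.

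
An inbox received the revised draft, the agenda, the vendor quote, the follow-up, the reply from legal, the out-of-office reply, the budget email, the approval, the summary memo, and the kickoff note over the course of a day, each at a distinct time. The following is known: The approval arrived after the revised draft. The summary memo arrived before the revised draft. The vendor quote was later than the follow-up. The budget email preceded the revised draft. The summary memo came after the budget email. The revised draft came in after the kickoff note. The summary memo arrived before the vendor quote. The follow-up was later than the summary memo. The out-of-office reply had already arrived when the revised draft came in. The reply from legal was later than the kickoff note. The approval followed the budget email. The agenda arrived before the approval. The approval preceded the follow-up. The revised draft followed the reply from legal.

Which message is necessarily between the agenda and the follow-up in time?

Tracing the constraints gives the agenda → the approval → the follow-up, so the approval sits after the agenda and before the follow-up.
No other message is forced both after the agenda and before the follow-up.

the approval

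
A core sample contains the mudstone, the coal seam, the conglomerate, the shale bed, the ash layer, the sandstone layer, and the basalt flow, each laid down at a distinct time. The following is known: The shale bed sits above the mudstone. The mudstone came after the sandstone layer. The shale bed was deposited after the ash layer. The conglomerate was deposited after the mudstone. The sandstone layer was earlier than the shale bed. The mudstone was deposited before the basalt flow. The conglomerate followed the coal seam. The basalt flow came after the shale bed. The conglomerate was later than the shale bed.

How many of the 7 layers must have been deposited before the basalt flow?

4

Directly stated before the basalt flow: the mudstone and the shale bed.
The ash layer reaches the basalt flow via the ash layer → the shale bed → the basalt flow.
The sandstone layer reaches the basalt flow via the sandstone layer → the mudstone → the basalt flow.
No chain forces the coal seam (or any of the others) ahead of the basalt flow.
That's the ash layer, the mudstone, the sandstone layer, and the shale bed — 4 in all.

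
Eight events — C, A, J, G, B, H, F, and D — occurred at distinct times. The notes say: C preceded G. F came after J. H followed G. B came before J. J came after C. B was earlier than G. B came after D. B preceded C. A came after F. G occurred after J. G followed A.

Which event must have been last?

Every other event has a chain of constraints placing it before H, so H is last.

H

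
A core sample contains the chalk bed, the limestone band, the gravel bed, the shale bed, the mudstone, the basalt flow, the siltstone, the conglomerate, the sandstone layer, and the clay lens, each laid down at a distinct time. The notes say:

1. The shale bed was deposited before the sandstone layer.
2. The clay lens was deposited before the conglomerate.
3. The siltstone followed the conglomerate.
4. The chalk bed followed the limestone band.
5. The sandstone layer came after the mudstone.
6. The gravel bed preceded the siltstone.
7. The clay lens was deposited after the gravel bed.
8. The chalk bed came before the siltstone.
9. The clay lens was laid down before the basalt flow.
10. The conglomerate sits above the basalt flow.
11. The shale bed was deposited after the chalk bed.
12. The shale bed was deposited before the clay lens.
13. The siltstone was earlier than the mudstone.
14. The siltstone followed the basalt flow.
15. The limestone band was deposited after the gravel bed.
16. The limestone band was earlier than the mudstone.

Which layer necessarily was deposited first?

The gravel bed has a chain of constraints placing it before every other layer, so the gravel bed must be first.

the gravel bed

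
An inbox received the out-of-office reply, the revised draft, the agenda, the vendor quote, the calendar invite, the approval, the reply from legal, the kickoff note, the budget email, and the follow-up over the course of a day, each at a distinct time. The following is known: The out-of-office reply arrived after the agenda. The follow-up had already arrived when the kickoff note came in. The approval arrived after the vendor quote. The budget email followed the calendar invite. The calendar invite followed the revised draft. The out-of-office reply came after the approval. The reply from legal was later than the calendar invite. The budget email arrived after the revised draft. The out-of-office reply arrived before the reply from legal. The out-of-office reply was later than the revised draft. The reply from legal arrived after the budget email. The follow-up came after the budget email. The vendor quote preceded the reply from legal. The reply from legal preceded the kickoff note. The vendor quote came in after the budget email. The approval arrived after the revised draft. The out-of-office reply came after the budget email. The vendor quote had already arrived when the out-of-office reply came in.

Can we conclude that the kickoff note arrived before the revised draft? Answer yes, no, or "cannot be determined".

Tracing the constraints gives the revised draft → the budget email → the follow-up → the kickoff note, so the revised draft must come before the kickoff note.
That means the kickoff note cannot be before the revised draft.

no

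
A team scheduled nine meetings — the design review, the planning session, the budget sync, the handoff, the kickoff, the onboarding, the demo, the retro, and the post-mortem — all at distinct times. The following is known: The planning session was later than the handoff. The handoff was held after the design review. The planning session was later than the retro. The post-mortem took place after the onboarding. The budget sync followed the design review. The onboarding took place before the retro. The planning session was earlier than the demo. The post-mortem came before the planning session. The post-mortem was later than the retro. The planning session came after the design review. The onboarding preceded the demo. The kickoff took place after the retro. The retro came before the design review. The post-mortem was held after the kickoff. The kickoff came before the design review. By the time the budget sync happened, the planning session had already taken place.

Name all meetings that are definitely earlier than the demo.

the design review, the handoff, the kickoff, the onboarding, the planning session, the post-mortem, the retro

Directly stated before the demo: the onboarding and the planning session.
The design review reaches the demo via the design review → the planning session → the demo.
The handoff reaches the demo via the handoff → the planning session → the demo.
The kickoff reaches the demo via the kickoff → the post-mortem → the planning session → the demo.
Likewise the post-mortem and the retro each reach the demo by chaining the stated constraints.
No chain forces the budget sync ahead of the demo.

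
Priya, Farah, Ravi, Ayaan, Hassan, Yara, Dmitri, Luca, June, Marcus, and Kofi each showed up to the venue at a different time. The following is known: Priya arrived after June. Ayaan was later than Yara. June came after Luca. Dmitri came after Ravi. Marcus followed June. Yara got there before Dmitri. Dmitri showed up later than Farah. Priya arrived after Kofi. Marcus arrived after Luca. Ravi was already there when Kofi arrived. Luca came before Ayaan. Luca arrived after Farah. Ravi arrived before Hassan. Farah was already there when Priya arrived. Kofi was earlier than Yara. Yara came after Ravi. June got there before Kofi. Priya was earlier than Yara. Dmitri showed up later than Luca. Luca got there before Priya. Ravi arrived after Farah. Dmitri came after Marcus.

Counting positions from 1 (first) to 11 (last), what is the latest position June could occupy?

5

June must come before Ayaan, Dmitri, Kofi, Marcus, Priya, and Yara — 6 guests forced after them.
Everything else can be placed before June in some valid order, so June can sit as late as position 11 − 6 = 5.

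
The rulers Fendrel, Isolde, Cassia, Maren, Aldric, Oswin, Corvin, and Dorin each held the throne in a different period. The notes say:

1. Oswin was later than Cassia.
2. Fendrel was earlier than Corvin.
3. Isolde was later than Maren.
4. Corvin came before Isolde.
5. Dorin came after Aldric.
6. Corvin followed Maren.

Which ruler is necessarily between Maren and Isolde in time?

Corvin

Tracing the constraints gives Maren → Corvin → Isolde, so Corvin sits after Maren and before Isolde.
No other ruler is forced both after Maren and before Isolde.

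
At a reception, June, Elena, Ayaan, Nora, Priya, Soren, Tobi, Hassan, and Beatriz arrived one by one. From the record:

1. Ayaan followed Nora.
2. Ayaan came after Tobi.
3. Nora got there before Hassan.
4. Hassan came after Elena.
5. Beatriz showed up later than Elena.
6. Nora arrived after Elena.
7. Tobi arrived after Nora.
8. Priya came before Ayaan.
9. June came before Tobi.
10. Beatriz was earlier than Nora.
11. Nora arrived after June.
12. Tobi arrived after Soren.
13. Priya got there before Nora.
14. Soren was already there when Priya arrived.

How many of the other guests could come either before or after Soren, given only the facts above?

Forced after Soren: Ayaan, Hassan, Nora, Priya, and Tobi.
That leaves Beatriz, Elena, and June with no forced order relative to Soren — 3.

3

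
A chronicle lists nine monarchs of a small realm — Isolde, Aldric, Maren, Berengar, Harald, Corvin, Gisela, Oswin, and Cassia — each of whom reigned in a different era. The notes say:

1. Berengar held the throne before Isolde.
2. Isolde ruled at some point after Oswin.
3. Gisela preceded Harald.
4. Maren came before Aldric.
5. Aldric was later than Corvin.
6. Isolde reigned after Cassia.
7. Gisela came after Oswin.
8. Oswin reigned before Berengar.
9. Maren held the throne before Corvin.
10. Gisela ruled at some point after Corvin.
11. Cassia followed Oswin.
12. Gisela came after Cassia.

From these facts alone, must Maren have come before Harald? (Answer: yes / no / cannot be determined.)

Chain the constraints: Maren → Corvin → Gisela → Harald. Each link is directly stated, so Maren comes before Harald.

yes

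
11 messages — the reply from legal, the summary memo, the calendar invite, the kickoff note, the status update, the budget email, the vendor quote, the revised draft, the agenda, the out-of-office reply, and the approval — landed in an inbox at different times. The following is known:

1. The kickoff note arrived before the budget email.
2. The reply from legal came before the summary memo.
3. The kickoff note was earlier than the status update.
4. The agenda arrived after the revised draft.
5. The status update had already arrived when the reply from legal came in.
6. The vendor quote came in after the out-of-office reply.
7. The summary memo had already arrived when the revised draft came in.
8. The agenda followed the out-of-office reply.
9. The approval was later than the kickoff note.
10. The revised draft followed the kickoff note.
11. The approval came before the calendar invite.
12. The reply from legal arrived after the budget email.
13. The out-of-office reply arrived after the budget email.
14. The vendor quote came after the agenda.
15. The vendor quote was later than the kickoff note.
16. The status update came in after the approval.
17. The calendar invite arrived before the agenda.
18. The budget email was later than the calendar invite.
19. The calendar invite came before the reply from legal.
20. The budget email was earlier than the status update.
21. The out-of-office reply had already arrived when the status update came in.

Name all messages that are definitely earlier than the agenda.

Directly stated before the agenda: the calendar invite, the out-of-office reply, and the revised draft.
The approval reaches the agenda via the approval → the calendar invite → the agenda.
The budget email reaches the agenda via the budget email → the out-of-office reply → the agenda.
The kickoff note reaches the agenda via the kickoff note → the revised draft → the agenda.
Likewise the reply from legal, the status update, and the summary memo each reach the agenda by chaining the stated constraints.
No chain forces the vendor quote ahead of the agenda.

the approval, the budget email, the calendar invite, the kickoff note, the out-of-office reply, the reply from legal, the revised draft, the status update, the summary memo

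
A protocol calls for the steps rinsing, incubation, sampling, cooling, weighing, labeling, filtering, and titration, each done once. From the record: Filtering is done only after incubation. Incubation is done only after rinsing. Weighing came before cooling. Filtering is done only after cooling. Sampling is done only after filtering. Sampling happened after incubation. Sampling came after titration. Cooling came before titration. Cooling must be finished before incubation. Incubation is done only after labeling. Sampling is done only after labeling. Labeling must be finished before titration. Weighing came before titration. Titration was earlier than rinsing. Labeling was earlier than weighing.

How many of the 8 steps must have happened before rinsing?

Directly stated before rinsing: titration.
Cooling reaches rinsing via cooling → titration → rinsing.
Labeling reaches rinsing via labeling → titration → rinsing.
Weighing reaches rinsing via weighing → titration → rinsing.
No chain forces sampling (or any of the others) ahead of rinsing.
That's cooling, labeling, titration, and weighing — 4 in all.

4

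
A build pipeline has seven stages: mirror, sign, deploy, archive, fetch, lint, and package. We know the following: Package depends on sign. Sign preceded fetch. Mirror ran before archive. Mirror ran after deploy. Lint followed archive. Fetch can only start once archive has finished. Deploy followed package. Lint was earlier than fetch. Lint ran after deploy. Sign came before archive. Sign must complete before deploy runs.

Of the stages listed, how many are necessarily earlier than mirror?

Directly stated before mirror: deploy.
Package reaches mirror via package → deploy → mirror.
Sign reaches mirror via sign → deploy → mirror.
No chain forces archive (or any of the others) ahead of mirror.
That's deploy, package, and sign — 3 in all.

3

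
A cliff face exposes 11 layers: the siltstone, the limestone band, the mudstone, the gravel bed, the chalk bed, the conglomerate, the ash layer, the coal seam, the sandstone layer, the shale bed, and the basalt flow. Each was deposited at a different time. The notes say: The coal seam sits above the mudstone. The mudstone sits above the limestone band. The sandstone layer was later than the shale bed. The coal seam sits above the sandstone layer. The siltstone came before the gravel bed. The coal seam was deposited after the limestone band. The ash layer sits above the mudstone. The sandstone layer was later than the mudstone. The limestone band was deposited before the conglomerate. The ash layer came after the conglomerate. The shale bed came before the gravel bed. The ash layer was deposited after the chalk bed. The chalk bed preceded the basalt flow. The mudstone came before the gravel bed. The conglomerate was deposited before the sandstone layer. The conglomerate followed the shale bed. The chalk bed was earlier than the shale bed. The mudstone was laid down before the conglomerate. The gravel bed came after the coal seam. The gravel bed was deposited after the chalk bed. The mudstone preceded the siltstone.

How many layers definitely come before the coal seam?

6

Directly stated before the coal seam: the limestone band, the mudstone, and the sandstone layer.
The chalk bed reaches the coal seam via the chalk bed → the shale bed → the sandstone layer → the coal seam.
The conglomerate reaches the coal seam via the conglomerate → the sandstone layer → the coal seam.
The shale bed reaches the coal seam via the shale bed → the sandstone layer → the coal seam.
That's the chalk bed, the conglomerate, the limestone band, the mudstone, the sandstone layer, and the shale bed — 6 in all.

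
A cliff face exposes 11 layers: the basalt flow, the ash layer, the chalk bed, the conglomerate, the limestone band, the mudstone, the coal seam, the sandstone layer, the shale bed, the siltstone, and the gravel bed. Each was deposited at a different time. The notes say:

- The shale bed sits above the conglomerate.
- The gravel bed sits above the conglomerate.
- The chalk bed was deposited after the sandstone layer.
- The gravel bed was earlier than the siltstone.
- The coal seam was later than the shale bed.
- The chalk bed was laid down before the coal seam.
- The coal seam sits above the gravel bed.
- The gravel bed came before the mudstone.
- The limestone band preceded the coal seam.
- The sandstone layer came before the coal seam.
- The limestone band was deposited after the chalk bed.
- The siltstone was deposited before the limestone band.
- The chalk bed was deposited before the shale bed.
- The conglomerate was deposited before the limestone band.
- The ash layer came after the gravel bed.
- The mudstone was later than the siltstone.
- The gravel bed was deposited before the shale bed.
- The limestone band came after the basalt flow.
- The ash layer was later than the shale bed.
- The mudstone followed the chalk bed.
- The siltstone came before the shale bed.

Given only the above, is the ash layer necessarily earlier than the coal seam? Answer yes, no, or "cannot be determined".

cannot be determined

No chain of stated constraints runs from the ash layer to the coal seam, and none runs from the coal seam to the ash layer either.
So the relative order of the ash layer and the coal seam is not fixed by the given facts.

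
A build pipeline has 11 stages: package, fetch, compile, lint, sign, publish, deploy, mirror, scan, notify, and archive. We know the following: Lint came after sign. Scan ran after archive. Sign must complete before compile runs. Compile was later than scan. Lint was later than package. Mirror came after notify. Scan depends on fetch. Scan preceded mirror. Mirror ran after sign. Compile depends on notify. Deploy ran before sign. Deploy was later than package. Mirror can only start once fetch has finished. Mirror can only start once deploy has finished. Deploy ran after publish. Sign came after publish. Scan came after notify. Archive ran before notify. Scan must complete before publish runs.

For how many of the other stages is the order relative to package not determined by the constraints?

Forced after package: compile, deploy, lint, mirror, and sign.
That leaves archive, fetch, notify, publish, and scan with no forced order relative to package — 5.

5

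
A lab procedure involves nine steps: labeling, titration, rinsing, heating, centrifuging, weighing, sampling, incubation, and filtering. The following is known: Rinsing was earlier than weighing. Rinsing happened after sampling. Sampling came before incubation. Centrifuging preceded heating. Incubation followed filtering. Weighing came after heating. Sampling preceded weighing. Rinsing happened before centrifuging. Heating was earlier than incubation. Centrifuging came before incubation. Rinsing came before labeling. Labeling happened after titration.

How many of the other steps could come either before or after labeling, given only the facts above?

Forced before labeling: rinsing, sampling, and titration.
That leaves centrifuging, filtering, heating, incubation, and weighing with no forced order relative to labeling — 5.

5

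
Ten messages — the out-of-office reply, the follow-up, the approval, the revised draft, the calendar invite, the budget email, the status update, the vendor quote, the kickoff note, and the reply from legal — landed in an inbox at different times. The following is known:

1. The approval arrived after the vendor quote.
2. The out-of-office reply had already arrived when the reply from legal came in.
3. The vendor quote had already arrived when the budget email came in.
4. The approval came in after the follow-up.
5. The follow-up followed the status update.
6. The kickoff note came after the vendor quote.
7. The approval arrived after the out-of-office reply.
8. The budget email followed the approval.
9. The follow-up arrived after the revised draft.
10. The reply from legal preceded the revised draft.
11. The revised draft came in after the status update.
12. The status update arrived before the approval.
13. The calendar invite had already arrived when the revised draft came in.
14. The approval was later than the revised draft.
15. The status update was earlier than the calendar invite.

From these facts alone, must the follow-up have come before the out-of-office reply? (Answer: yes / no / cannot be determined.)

Tracing the constraints gives the out-of-office reply → the reply from legal → the revised draft → the follow-up, so the out-of-office reply must come before the follow-up.
That means the follow-up cannot be before the out-of-office reply.

no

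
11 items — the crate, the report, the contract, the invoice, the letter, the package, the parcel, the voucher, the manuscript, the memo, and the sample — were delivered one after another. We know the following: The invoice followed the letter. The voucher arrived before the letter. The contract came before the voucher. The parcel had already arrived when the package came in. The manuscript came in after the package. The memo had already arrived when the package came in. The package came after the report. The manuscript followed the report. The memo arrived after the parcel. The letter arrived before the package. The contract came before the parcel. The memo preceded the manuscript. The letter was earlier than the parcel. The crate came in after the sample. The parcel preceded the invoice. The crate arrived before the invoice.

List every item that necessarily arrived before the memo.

the contract, the letter, the parcel, the voucher

Directly stated before the memo: the parcel.
The contract reaches the memo via the contract → the parcel → the memo.
The letter reaches the memo via the letter → the parcel → the memo.
The voucher reaches the memo via the voucher → the letter → the parcel → the memo.
No chain forces the sample (or any of the others) ahead of the memo.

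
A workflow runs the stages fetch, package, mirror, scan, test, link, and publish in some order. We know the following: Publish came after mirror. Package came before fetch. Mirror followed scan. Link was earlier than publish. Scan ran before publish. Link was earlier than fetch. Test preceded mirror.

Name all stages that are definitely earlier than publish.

Directly stated before publish: link, mirror, and scan.
Test reaches publish via test → mirror → publish.
No chain forces package (or any of the others) ahead of publish.

link, mirror, scan, test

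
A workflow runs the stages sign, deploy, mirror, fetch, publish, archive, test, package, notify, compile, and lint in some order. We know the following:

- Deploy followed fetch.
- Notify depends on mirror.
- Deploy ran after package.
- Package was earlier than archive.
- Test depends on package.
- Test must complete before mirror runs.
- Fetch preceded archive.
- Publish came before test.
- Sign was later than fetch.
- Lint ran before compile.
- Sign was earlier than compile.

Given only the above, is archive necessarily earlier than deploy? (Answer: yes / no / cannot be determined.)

cannot be determined

No chain of stated constraints runs from archive to deploy, and none runs from deploy to archive either.
So the relative order of archive and deploy is not fixed by the given facts.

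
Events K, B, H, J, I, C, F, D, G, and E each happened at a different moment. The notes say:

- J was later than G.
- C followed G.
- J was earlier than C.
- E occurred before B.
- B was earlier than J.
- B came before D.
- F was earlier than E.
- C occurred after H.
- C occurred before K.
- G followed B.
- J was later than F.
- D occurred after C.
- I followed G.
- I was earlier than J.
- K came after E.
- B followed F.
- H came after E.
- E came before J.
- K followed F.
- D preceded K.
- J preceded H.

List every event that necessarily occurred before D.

Directly stated before D: B and C.
E reaches D via E → B → D.
F reaches D via F → B → D.
G reaches D via G → C → D.
Likewise H, I, and J each reach D by chaining the stated constraints.

B, C, E, F, G, H, I, J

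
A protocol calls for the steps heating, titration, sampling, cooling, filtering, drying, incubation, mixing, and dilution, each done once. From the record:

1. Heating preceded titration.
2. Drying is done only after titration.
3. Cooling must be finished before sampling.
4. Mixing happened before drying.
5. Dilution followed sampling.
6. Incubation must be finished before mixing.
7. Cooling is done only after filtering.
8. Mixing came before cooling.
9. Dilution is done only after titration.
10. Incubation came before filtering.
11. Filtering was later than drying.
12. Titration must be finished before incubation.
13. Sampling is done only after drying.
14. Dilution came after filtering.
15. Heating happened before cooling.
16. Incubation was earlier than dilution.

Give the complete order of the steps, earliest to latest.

heating, titration, incubation, mixing, drying, filtering, cooling, sampling, dilution

The constraints fix every adjacent pair, so only one ordering works:
heating → titration → incubation → mixing → drying → filtering → cooling → sampling → dilution.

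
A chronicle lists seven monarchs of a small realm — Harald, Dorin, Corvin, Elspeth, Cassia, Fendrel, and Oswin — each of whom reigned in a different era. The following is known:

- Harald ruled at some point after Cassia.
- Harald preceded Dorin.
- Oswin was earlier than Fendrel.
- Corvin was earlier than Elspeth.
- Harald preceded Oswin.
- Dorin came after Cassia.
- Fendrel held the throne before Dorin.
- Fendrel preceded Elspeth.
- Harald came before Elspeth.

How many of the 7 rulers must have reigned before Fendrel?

Directly stated before Fendrel: Oswin.
Cassia reaches Fendrel via Cassia → Harald → Oswin → Fendrel.
Harald reaches Fendrel via Harald → Oswin → Fendrel.
No chain forces Dorin (or any of the others) ahead of Fendrel.
That's Cassia, Harald, and Oswin — 3 in all.

3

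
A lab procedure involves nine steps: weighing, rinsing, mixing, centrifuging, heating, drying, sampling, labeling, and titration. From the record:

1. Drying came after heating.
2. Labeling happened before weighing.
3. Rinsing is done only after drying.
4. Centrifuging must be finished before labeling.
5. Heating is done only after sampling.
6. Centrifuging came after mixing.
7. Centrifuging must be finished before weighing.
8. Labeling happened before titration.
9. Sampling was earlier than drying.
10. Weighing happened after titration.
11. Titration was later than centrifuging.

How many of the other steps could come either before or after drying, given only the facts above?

Forced before drying: heating and sampling; forced after drying: rinsing.
That leaves centrifuging, labeling, mixing, titration, and weighing with no forced order relative to drying — 5.

5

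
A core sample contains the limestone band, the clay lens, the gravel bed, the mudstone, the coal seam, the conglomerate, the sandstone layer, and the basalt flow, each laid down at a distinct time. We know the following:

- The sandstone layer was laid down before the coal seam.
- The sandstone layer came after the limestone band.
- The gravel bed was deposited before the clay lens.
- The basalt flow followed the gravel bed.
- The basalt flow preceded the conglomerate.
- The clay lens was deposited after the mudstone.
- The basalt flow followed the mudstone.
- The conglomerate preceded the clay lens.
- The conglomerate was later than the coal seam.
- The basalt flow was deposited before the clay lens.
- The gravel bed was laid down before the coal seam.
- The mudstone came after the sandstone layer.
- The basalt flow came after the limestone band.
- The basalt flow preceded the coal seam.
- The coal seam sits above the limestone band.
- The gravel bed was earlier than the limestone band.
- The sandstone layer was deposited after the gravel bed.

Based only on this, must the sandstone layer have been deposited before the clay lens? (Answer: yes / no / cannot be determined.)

yes

Chain the constraints: the sandstone layer → the mudstone → the clay lens. Each link is directly stated, so the sandstone layer comes before the clay lens.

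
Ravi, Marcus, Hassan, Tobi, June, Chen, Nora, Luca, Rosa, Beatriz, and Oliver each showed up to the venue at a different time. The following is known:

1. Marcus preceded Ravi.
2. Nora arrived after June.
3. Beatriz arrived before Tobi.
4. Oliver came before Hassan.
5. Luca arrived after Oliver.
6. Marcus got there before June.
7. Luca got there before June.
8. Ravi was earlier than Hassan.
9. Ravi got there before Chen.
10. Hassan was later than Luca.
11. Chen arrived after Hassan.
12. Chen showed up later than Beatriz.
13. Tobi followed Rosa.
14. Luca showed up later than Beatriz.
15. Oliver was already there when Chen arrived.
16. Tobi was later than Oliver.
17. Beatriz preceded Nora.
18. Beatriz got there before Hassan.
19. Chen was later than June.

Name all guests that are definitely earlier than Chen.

Directly stated before Chen: Beatriz, Hassan, June, Oliver, and Ravi.
Luca reaches Chen via Luca → June → Chen.
Marcus reaches Chen via Marcus → June → Chen.

Beatriz, Hassan, June, Luca, Marcus, Oliver, Ravi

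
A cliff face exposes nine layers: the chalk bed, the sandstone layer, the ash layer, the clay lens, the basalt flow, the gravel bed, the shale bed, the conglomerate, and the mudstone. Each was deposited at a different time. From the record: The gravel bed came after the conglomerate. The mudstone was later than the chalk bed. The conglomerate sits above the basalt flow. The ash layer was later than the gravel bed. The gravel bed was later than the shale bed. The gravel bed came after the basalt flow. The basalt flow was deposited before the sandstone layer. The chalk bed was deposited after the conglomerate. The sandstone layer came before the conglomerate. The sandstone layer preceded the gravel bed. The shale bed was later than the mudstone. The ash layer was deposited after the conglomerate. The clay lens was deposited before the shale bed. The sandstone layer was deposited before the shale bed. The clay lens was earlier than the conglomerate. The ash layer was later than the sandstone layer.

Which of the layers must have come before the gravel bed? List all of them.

the basalt flow, the chalk bed, the clay lens, the conglomerate, the mudstone, the sandstone layer, the shale bed

Directly stated before the gravel bed: the basalt flow, the conglomerate, the sandstone layer, and the shale bed.
The chalk bed reaches the gravel bed via the chalk bed → the mudstone → the shale bed → the gravel bed.
The clay lens reaches the gravel bed via the clay lens → the shale bed → the gravel bed.
The mudstone reaches the gravel bed via the mudstone → the shale bed → the gravel bed.
No chain forces the ash layer ahead of the gravel bed.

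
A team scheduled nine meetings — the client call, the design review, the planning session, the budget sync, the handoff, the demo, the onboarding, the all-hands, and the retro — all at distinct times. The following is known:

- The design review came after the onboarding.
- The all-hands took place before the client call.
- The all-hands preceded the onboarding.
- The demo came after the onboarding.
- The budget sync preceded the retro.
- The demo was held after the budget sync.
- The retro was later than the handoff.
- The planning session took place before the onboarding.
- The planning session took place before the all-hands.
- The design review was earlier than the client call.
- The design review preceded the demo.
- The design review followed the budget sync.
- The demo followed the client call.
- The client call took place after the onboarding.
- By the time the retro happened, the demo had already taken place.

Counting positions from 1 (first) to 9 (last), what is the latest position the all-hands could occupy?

The all-hands must come before the client call, the demo, the design review, the onboarding, and the retro — 5 meetings forced after it.
Everything else can be placed before the all-hands in some valid order, so the all-hands can sit as late as position 9 − 5 = 4.

4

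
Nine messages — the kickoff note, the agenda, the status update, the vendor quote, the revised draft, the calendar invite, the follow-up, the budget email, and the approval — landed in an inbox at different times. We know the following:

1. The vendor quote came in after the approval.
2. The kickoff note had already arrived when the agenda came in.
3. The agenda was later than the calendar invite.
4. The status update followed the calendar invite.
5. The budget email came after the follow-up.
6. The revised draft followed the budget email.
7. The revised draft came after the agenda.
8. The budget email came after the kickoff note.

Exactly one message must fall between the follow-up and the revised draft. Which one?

Tracing the constraints gives the follow-up → the budget email → the revised draft, so the budget email sits after the follow-up and before the revised draft.
No other message is forced both after the follow-up and before the revised draft.

the budget email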